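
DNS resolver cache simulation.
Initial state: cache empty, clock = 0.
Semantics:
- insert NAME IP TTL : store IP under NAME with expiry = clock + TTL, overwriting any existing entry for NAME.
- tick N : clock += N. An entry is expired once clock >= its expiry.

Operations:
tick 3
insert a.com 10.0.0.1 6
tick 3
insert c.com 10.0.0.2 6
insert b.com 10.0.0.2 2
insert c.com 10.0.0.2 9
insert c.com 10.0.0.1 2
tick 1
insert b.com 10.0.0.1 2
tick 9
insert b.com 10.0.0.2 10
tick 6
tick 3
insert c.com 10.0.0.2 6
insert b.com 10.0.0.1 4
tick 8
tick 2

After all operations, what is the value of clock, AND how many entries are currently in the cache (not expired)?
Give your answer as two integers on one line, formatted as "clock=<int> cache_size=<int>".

Op 1: tick 3 -> clock=3.
Op 2: insert a.com -> 10.0.0.1 (expiry=3+6=9). clock=3
Op 3: tick 3 -> clock=6.
Op 4: insert c.com -> 10.0.0.2 (expiry=6+6=12). clock=6
Op 5: insert b.com -> 10.0.0.2 (expiry=6+2=8). clock=6
Op 6: insert c.com -> 10.0.0.2 (expiry=6+9=15). clock=6
Op 7: insert c.com -> 10.0.0.1 (expiry=6+2=8). clock=6
Op 8: tick 1 -> clock=7.
Op 9: insert b.com -> 10.0.0.1 (expiry=7+2=9). clock=7
Op 10: tick 9 -> clock=16. purged={a.com,b.com,c.com}
Op 11: insert b.com -> 10.0.0.2 (expiry=16+10=26). clock=16
Op 12: tick 6 -> clock=22.
Op 13: tick 3 -> clock=25.
Op 14: insert c.com -> 10.0.0.2 (expiry=25+6=31). clock=25
Op 15: insert b.com -> 10.0.0.1 (expiry=25+4=29). clock=25
Op 16: tick 8 -> clock=33. purged={b.com,c.com}
Op 17: tick 2 -> clock=35.
Final clock = 35
Final cache (unexpired): {} -> size=0

Answer: clock=35 cache_size=0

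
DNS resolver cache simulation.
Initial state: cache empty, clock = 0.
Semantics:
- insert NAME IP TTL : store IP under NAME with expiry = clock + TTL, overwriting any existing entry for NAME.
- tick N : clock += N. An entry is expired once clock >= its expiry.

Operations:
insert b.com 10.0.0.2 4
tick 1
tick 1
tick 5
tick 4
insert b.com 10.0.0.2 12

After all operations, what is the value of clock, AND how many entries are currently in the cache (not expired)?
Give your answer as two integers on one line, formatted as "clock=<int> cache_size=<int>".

Op 1: insert b.com -> 10.0.0.2 (expiry=0+4=4). clock=0
Op 2: tick 1 -> clock=1.
Op 3: tick 1 -> clock=2.
Op 4: tick 5 -> clock=7. purged={b.com}
Op 5: tick 4 -> clock=11.
Op 6: insert b.com -> 10.0.0.2 (expiry=11+12=23). clock=11
Final clock = 11
Final cache (unexpired): {b.com} -> size=1

Answer: clock=11 cache_size=1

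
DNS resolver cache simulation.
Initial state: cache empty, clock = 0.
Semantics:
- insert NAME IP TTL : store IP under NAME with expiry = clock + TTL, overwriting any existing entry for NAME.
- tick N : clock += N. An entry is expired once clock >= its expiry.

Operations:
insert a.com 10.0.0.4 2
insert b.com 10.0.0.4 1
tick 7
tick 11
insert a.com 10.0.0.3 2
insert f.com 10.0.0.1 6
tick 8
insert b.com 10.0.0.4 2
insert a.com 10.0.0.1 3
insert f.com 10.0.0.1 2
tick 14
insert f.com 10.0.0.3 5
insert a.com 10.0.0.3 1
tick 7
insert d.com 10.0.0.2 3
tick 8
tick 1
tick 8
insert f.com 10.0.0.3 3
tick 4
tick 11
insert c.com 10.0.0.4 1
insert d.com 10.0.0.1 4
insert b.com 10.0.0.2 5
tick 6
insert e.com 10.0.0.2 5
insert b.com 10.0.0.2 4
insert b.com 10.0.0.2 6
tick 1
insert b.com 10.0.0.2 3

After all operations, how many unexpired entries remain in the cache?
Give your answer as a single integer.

Answer: 2

Derivation:
Op 1: insert a.com -> 10.0.0.4 (expiry=0+2=2). clock=0
Op 2: insert b.com -> 10.0.0.4 (expiry=0+1=1). clock=0
Op 3: tick 7 -> clock=7. purged={a.com,b.com}
Op 4: tick 11 -> clock=18.
Op 5: insert a.com -> 10.0.0.3 (expiry=18+2=20). clock=18
Op 6: insert f.com -> 10.0.0.1 (expiry=18+6=24). clock=18
Op 7: tick 8 -> clock=26. purged={a.com,f.com}
Op 8: insert b.com -> 10.0.0.4 (expiry=26+2=28). clock=26
Op 9: insert a.com -> 10.0.0.1 (expiry=26+3=29). clock=26
Op 10: insert f.com -> 10.0.0.1 (expiry=26+2=28). clock=26
Op 11: tick 14 -> clock=40. purged={a.com,b.com,f.com}
Op 12: insert f.com -> 10.0.0.3 (expiry=40+5=45). clock=40
Op 13: insert a.com -> 10.0.0.3 (expiry=40+1=41). clock=40
Op 14: tick 7 -> clock=47. purged={a.com,f.com}
Op 15: insert d.com -> 10.0.0.2 (expiry=47+3=50). clock=47
Op 16: tick 8 -> clock=55. purged={d.com}
Op 17: tick 1 -> clock=56.
Op 18: tick 8 -> clock=64.
Op 19: insert f.com -> 10.0.0.3 (expiry=64+3=67). clock=64
Op 20: tick 4 -> clock=68. purged={f.com}
Op 21: tick 11 -> clock=79.
Op 22: insert c.com -> 10.0.0.4 (expiry=79+1=80). clock=79
Op 23: insert d.com -> 10.0.0.1 (expiry=79+4=83). clock=79
Op 24: insert b.com -> 10.0.0.2 (expiry=79+5=84). clock=79
Op 25: tick 6 -> clock=85. purged={b.com,c.com,d.com}
Op 26: insert e.com -> 10.0.0.2 (expiry=85+5=90). clock=85
Op 27: insert b.com -> 10.0.0.2 (expiry=85+4=89). clock=85
Op 28: insert b.com -> 10.0.0.2 (expiry=85+6=91). clock=85
Op 29: tick 1 -> clock=86.
Op 30: insert b.com -> 10.0.0.2 (expiry=86+3=89). clock=86
Final cache (unexpired): {b.com,e.com} -> size=2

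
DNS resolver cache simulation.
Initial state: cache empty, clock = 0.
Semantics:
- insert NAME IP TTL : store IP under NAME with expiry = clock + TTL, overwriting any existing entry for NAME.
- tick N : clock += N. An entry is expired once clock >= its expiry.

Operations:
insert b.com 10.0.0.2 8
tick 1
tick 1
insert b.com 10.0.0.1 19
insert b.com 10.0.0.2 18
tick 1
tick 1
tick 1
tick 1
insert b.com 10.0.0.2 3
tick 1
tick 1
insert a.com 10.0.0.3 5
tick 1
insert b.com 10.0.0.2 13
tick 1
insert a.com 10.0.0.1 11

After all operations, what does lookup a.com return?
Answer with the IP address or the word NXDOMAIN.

Answer: 10.0.0.1

Derivation:
Op 1: insert b.com -> 10.0.0.2 (expiry=0+8=8). clock=0
Op 2: tick 1 -> clock=1.
Op 3: tick 1 -> clock=2.
Op 4: insert b.com -> 10.0.0.1 (expiry=2+19=21). clock=2
Op 5: insert b.com -> 10.0.0.2 (expiry=2+18=20). clock=2
Op 6: tick 1 -> clock=3.
Op 7: tick 1 -> clock=4.
Op 8: tick 1 -> clock=5.
Op 9: tick 1 -> clock=6.
Op 10: insert b.com -> 10.0.0.2 (expiry=6+3=9). clock=6
Op 11: tick 1 -> clock=7.
Op 12: tick 1 -> clock=8.
Op 13: insert a.com -> 10.0.0.3 (expiry=8+5=13). clock=8
Op 14: tick 1 -> clock=9. purged={b.com}
Op 15: insert b.com -> 10.0.0.2 (expiry=9+13=22). clock=9
Op 16: tick 1 -> clock=10.
Op 17: insert a.com -> 10.0.0.1 (expiry=10+11=21). clock=10
lookup a.com: present, ip=10.0.0.1 expiry=21 > clock=10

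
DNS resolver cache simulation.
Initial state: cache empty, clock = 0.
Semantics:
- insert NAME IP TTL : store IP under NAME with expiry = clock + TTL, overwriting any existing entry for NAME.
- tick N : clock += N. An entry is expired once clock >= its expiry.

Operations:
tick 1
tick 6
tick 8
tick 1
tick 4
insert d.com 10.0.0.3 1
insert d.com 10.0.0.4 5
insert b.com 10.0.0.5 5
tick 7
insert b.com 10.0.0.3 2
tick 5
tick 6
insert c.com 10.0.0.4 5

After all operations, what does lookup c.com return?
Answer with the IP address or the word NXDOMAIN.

Op 1: tick 1 -> clock=1.
Op 2: tick 6 -> clock=7.
Op 3: tick 8 -> clock=15.
Op 4: tick 1 -> clock=16.
Op 5: tick 4 -> clock=20.
Op 6: insert d.com -> 10.0.0.3 (expiry=20+1=21). clock=20
Op 7: insert d.com -> 10.0.0.4 (expiry=20+5=25). clock=20
Op 8: insert b.com -> 10.0.0.5 (expiry=20+5=25). clock=20
Op 9: tick 7 -> clock=27. purged={b.com,d.com}
Op 10: insert b.com -> 10.0.0.3 (expiry=27+2=29). clock=27
Op 11: tick 5 -> clock=32. purged={b.com}
Op 12: tick 6 -> clock=38.
Op 13: insert c.com -> 10.0.0.4 (expiry=38+5=43). clock=38
lookup c.com: present, ip=10.0.0.4 expiry=43 > clock=38

Answer: 10.0.0.4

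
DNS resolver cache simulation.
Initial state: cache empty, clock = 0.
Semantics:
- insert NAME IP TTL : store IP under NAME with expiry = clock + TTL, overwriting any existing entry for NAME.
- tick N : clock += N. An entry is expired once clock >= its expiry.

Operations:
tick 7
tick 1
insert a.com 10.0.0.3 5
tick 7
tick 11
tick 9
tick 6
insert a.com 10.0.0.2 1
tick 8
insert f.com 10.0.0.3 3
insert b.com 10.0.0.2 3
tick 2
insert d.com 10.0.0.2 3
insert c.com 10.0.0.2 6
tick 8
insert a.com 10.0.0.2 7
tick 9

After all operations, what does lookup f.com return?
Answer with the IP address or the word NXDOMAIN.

Op 1: tick 7 -> clock=7.
Op 2: tick 1 -> clock=8.
Op 3: insert a.com -> 10.0.0.3 (expiry=8+5=13). clock=8
Op 4: tick 7 -> clock=15. purged={a.com}
Op 5: tick 11 -> clock=26.
Op 6: tick 9 -> clock=35.
Op 7: tick 6 -> clock=41.
Op 8: insert a.com -> 10.0.0.2 (expiry=41+1=42). clock=41
Op 9: tick 8 -> clock=49. purged={a.com}
Op 10: insert f.com -> 10.0.0.3 (expiry=49+3=52). clock=49
Op 11: insert b.com -> 10.0.0.2 (expiry=49+3=52). clock=49
Op 12: tick 2 -> clock=51.
Op 13: insert d.com -> 10.0.0.2 (expiry=51+3=54). clock=51
Op 14: insert c.com -> 10.0.0.2 (expiry=51+6=57). clock=51
Op 15: tick 8 -> clock=59. purged={b.com,c.com,d.com,f.com}
Op 16: insert a.com -> 10.0.0.2 (expiry=59+7=66). clock=59
Op 17: tick 9 -> clock=68. purged={a.com}
lookup f.com: not in cache (expired or never inserted)

Answer: NXDOMAIN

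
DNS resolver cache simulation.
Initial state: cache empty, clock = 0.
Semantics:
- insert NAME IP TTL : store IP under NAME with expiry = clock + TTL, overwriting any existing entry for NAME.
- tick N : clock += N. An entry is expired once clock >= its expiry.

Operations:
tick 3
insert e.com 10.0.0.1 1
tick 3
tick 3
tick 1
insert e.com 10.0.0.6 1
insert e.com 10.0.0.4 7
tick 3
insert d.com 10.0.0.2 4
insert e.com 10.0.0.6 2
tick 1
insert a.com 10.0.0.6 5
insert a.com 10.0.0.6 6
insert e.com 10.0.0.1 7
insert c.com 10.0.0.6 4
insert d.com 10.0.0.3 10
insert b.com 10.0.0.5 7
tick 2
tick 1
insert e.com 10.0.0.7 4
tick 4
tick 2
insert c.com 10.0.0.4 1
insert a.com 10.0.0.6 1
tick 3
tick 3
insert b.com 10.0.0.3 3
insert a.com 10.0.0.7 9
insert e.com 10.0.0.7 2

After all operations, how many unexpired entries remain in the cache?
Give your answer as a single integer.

Op 1: tick 3 -> clock=3.
Op 2: insert e.com -> 10.0.0.1 (expiry=3+1=4). clock=3
Op 3: tick 3 -> clock=6. purged={e.com}
Op 4: tick 3 -> clock=9.
Op 5: tick 1 -> clock=10.
Op 6: insert e.com -> 10.0.0.6 (expiry=10+1=11). clock=10
Op 7: insert e.com -> 10.0.0.4 (expiry=10+7=17). clock=10
Op 8: tick 3 -> clock=13.
Op 9: insert d.com -> 10.0.0.2 (expiry=13+4=17). clock=13
Op 10: insert e.com -> 10.0.0.6 (expiry=13+2=15). clock=13
Op 11: tick 1 -> clock=14.
Op 12: insert a.com -> 10.0.0.6 (expiry=14+5=19). clock=14
Op 13: insert a.com -> 10.0.0.6 (expiry=14+6=20). clock=14
Op 14: insert e.com -> 10.0.0.1 (expiry=14+7=21). clock=14
Op 15: insert c.com -> 10.0.0.6 (expiry=14+4=18). clock=14
Op 16: insert d.com -> 10.0.0.3 (expiry=14+10=24). clock=14
Op 17: insert b.com -> 10.0.0.5 (expiry=14+7=21). clock=14
Op 18: tick 2 -> clock=16.
Op 19: tick 1 -> clock=17.
Op 20: insert e.com -> 10.0.0.7 (expiry=17+4=21). clock=17
Op 21: tick 4 -> clock=21. purged={a.com,b.com,c.com,e.com}
Op 22: tick 2 -> clock=23.
Op 23: insert c.com -> 10.0.0.4 (expiry=23+1=24). clock=23
Op 24: insert a.com -> 10.0.0.6 (expiry=23+1=24). clock=23
Op 25: tick 3 -> clock=26. purged={a.com,c.com,d.com}
Op 26: tick 3 -> clock=29.
Op 27: insert b.com -> 10.0.0.3 (expiry=29+3=32). clock=29
Op 28: insert a.com -> 10.0.0.7 (expiry=29+9=38). clock=29
Op 29: insert e.com -> 10.0.0.7 (expiry=29+2=31). clock=29
Final cache (unexpired): {a.com,b.com,e.com} -> size=3

Answer: 3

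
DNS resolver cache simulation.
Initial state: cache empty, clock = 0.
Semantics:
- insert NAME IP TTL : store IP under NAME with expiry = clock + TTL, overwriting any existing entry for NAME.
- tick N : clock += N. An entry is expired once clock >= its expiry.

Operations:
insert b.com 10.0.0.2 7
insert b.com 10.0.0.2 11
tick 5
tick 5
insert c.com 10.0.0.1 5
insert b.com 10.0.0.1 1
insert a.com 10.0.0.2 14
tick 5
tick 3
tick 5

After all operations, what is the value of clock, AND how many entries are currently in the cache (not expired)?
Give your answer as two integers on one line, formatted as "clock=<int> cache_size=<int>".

Op 1: insert b.com -> 10.0.0.2 (expiry=0+7=7). clock=0
Op 2: insert b.com -> 10.0.0.2 (expiry=0+11=11). clock=0
Op 3: tick 5 -> clock=5.
Op 4: tick 5 -> clock=10.
Op 5: insert c.com -> 10.0.0.1 (expiry=10+5=15). clock=10
Op 6: insert b.com -> 10.0.0.1 (expiry=10+1=11). clock=10
Op 7: insert a.com -> 10.0.0.2 (expiry=10+14=24). clock=10
Op 8: tick 5 -> clock=15. purged={b.com,c.com}
Op 9: tick 3 -> clock=18.
Op 10: tick 5 -> clock=23.
Final clock = 23
Final cache (unexpired): {a.com} -> size=1

Answer: clock=23 cache_size=1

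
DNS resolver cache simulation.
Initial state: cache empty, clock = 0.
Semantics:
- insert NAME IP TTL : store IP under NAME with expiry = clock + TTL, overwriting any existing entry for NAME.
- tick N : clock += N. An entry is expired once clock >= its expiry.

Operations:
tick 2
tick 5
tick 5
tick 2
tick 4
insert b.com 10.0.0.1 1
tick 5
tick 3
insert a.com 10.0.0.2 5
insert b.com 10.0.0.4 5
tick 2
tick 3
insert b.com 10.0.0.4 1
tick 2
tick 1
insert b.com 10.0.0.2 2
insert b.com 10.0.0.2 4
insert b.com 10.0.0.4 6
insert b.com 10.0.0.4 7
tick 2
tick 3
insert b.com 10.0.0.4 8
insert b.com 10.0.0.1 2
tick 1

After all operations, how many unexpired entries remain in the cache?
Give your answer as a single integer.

Op 1: tick 2 -> clock=2.
Op 2: tick 5 -> clock=7.
Op 3: tick 5 -> clock=12.
Op 4: tick 2 -> clock=14.
Op 5: tick 4 -> clock=18.
Op 6: insert b.com -> 10.0.0.1 (expiry=18+1=19). clock=18
Op 7: tick 5 -> clock=23. purged={b.com}
Op 8: tick 3 -> clock=26.
Op 9: insert a.com -> 10.0.0.2 (expiry=26+5=31). clock=26
Op 10: insert b.com -> 10.0.0.4 (expiry=26+5=31). clock=26
Op 11: tick 2 -> clock=28.
Op 12: tick 3 -> clock=31. purged={a.com,b.com}
Op 13: insert b.com -> 10.0.0.4 (expiry=31+1=32). clock=31
Op 14: tick 2 -> clock=33. purged={b.com}
Op 15: tick 1 -> clock=34.
Op 16: insert b.com -> 10.0.0.2 (expiry=34+2=36). clock=34
Op 17: insert b.com -> 10.0.0.2 (expiry=34+4=38). clock=34
Op 18: insert b.com -> 10.0.0.4 (expiry=34+6=40). clock=34
Op 19: insert b.com -> 10.0.0.4 (expiry=34+7=41). clock=34
Op 20: tick 2 -> clock=36.
Op 21: tick 3 -> clock=39.
Op 22: insert b.com -> 10.0.0.4 (expiry=39+8=47). clock=39
Op 23: insert b.com -> 10.0.0.1 (expiry=39+2=41). clock=39
Op 24: tick 1 -> clock=40.
Final cache (unexpired): {b.com} -> size=1

Answer: 1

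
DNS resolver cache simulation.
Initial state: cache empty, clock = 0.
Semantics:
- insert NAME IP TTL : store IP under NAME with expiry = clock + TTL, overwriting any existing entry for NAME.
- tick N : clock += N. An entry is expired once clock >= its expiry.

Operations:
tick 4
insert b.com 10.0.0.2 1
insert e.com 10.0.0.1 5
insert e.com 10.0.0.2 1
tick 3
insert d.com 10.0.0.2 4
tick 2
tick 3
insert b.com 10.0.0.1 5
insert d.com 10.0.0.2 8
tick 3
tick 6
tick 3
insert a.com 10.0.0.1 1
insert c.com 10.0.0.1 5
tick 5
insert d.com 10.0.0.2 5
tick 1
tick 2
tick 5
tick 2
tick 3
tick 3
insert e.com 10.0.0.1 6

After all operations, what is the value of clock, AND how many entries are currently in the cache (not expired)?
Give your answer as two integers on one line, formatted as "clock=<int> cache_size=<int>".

Op 1: tick 4 -> clock=4.
Op 2: insert b.com -> 10.0.0.2 (expiry=4+1=5). clock=4
Op 3: insert e.com -> 10.0.0.1 (expiry=4+5=9). clock=4
Op 4: insert e.com -> 10.0.0.2 (expiry=4+1=5). clock=4
Op 5: tick 3 -> clock=7. purged={b.com,e.com}
Op 6: insert d.com -> 10.0.0.2 (expiry=7+4=11). clock=7
Op 7: tick 2 -> clock=9.
Op 8: tick 3 -> clock=12. purged={d.com}
Op 9: insert b.com -> 10.0.0.1 (expiry=12+5=17). clock=12
Op 10: insert d.com -> 10.0.0.2 (expiry=12+8=20). clock=12
Op 11: tick 3 -> clock=15.
Op 12: tick 6 -> clock=21. purged={b.com,d.com}
Op 13: tick 3 -> clock=24.
Op 14: insert a.com -> 10.0.0.1 (expiry=24+1=25). clock=24
Op 15: insert c.com -> 10.0.0.1 (expiry=24+5=29). clock=24
Op 16: tick 5 -> clock=29. purged={a.com,c.com}
Op 17: insert d.com -> 10.0.0.2 (expiry=29+5=34). clock=29
Op 18: tick 1 -> clock=30.
Op 19: tick 2 -> clock=32.
Op 20: tick 5 -> clock=37. purged={d.com}
Op 21: tick 2 -> clock=39.
Op 22: tick 3 -> clock=42.
Op 23: tick 3 -> clock=45.
Op 24: insert e.com -> 10.0.0.1 (expiry=45+6=51). clock=45
Final clock = 45
Final cache (unexpired): {e.com} -> size=1

Answer: clock=45 cache_size=1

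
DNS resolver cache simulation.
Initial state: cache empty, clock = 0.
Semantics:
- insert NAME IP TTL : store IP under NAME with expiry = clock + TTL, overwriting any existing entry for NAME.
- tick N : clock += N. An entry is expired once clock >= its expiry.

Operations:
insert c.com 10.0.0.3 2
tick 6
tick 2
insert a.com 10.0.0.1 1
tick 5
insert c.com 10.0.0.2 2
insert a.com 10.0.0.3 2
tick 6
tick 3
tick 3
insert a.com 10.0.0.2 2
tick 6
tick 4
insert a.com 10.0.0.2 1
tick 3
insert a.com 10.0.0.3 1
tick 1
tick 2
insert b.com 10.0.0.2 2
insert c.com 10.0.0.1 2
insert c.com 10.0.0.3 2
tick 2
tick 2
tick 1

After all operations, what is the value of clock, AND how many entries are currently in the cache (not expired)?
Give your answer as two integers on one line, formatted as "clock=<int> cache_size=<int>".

Op 1: insert c.com -> 10.0.0.3 (expiry=0+2=2). clock=0
Op 2: tick 6 -> clock=6. purged={c.com}
Op 3: tick 2 -> clock=8.
Op 4: insert a.com -> 10.0.0.1 (expiry=8+1=9). clock=8
Op 5: tick 5 -> clock=13. purged={a.com}
Op 6: insert c.com -> 10.0.0.2 (expiry=13+2=15). clock=13
Op 7: insert a.com -> 10.0.0.3 (expiry=13+2=15). clock=13
Op 8: tick 6 -> clock=19. purged={a.com,c.com}
Op 9: tick 3 -> clock=22.
Op 10: tick 3 -> clock=25.
Op 11: insert a.com -> 10.0.0.2 (expiry=25+2=27). clock=25
Op 12: tick 6 -> clock=31. purged={a.com}
Op 13: tick 4 -> clock=35.
Op 14: insert a.com -> 10.0.0.2 (expiry=35+1=36). clock=35
Op 15: tick 3 -> clock=38. purged={a.com}
Op 16: insert a.com -> 10.0.0.3 (expiry=38+1=39). clock=38
Op 17: tick 1 -> clock=39. purged={a.com}
Op 18: tick 2 -> clock=41.
Op 19: insert b.com -> 10.0.0.2 (expiry=41+2=43). clock=41
Op 20: insert c.com -> 10.0.0.1 (expiry=41+2=43). clock=41
Op 21: insert c.com -> 10.0.0.3 (expiry=41+2=43). clock=41
Op 22: tick 2 -> clock=43. purged={b.com,c.com}
Op 23: tick 2 -> clock=45.
Op 24: tick 1 -> clock=46.
Final clock = 46
Final cache (unexpired): {} -> size=0

Answer: clock=46 cache_size=0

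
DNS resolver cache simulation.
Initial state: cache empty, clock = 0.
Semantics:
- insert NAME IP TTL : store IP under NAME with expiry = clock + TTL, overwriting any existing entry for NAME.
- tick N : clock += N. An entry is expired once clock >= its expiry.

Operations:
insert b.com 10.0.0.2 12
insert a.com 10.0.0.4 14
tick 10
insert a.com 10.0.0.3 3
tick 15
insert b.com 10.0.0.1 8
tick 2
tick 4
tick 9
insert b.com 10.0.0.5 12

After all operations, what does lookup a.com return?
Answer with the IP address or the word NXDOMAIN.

Op 1: insert b.com -> 10.0.0.2 (expiry=0+12=12). clock=0
Op 2: insert a.com -> 10.0.0.4 (expiry=0+14=14). clock=0
Op 3: tick 10 -> clock=10.
Op 4: insert a.com -> 10.0.0.3 (expiry=10+3=13). clock=10
Op 5: tick 15 -> clock=25. purged={a.com,b.com}
Op 6: insert b.com -> 10.0.0.1 (expiry=25+8=33). clock=25
Op 7: tick 2 -> clock=27.
Op 8: tick 4 -> clock=31.
Op 9: tick 9 -> clock=40. purged={b.com}
Op 10: insert b.com -> 10.0.0.5 (expiry=40+12=52). clock=40
lookup a.com: not in cache (expired or never inserted)

Answer: NXDOMAIN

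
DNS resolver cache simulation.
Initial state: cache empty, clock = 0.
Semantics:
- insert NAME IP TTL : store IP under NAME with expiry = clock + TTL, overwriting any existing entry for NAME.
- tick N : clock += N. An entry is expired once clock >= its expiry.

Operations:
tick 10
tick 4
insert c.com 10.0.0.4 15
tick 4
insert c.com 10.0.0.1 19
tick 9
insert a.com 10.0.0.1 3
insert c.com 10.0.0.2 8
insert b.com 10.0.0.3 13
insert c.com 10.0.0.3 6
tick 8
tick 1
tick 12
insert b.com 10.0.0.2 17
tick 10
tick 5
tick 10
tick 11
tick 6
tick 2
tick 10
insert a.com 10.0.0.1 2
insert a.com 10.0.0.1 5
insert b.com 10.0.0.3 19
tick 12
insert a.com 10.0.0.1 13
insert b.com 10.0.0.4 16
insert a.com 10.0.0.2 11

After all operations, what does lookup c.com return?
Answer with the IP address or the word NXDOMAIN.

Op 1: tick 10 -> clock=10.
Op 2: tick 4 -> clock=14.
Op 3: insert c.com -> 10.0.0.4 (expiry=14+15=29). clock=14
Op 4: tick 4 -> clock=18.
Op 5: insert c.com -> 10.0.0.1 (expiry=18+19=37). clock=18
Op 6: tick 9 -> clock=27.
Op 7: insert a.com -> 10.0.0.1 (expiry=27+3=30). clock=27
Op 8: insert c.com -> 10.0.0.2 (expiry=27+8=35). clock=27
Op 9: insert b.com -> 10.0.0.3 (expiry=27+13=40). clock=27
Op 10: insert c.com -> 10.0.0.3 (expiry=27+6=33). clock=27
Op 11: tick 8 -> clock=35. purged={a.com,c.com}
Op 12: tick 1 -> clock=36.
Op 13: tick 12 -> clock=48. purged={b.com}
Op 14: insert b.com -> 10.0.0.2 (expiry=48+17=65). clock=48
Op 15: tick 10 -> clock=58.
Op 16: tick 5 -> clock=63.
Op 17: tick 10 -> clock=73. purged={b.com}
Op 18: tick 11 -> clock=84.
Op 19: tick 6 -> clock=90.
Op 20: tick 2 -> clock=92.
Op 21: tick 10 -> clock=102.
Op 22: insert a.com -> 10.0.0.1 (expiry=102+2=104). clock=102
Op 23: insert a.com -> 10.0.0.1 (expiry=102+5=107). clock=102
Op 24: insert b.com -> 10.0.0.3 (expiry=102+19=121). clock=102
Op 25: tick 12 -> clock=114. purged={a.com}
Op 26: insert a.com -> 10.0.0.1 (expiry=114+13=127). clock=114
Op 27: insert b.com -> 10.0.0.4 (expiry=114+16=130). clock=114
Op 28: insert a.com -> 10.0.0.2 (expiry=114+11=125). clock=114
lookup c.com: not in cache (expired or never inserted)

Answer: NXDOMAIN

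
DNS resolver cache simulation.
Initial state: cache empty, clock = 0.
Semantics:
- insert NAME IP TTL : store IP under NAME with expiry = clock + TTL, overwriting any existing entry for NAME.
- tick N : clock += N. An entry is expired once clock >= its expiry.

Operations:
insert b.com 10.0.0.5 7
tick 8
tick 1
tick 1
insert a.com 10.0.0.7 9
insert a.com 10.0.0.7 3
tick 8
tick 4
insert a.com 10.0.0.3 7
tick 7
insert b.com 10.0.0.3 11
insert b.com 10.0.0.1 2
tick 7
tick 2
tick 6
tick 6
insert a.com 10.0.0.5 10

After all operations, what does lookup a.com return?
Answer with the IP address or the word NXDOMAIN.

Answer: 10.0.0.5

Derivation:
Op 1: insert b.com -> 10.0.0.5 (expiry=0+7=7). clock=0
Op 2: tick 8 -> clock=8. purged={b.com}
Op 3: tick 1 -> clock=9.
Op 4: tick 1 -> clock=10.
Op 5: insert a.com -> 10.0.0.7 (expiry=10+9=19). clock=10
Op 6: insert a.com -> 10.0.0.7 (expiry=10+3=13). clock=10
Op 7: tick 8 -> clock=18. purged={a.com}
Op 8: tick 4 -> clock=22.
Op 9: insert a.com -> 10.0.0.3 (expiry=22+7=29). clock=22
Op 10: tick 7 -> clock=29. purged={a.com}
Op 11: insert b.com -> 10.0.0.3 (expiry=29+11=40). clock=29
Op 12: insert b.com -> 10.0.0.1 (expiry=29+2=31). clock=29
Op 13: tick 7 -> clock=36. purged={b.com}
Op 14: tick 2 -> clock=38.
Op 15: tick 6 -> clock=44.
Op 16: tick 6 -> clock=50.
Op 17: insert a.com -> 10.0.0.5 (expiry=50+10=60). clock=50
lookup a.com: present, ip=10.0.0.5 expiry=60 > clock=50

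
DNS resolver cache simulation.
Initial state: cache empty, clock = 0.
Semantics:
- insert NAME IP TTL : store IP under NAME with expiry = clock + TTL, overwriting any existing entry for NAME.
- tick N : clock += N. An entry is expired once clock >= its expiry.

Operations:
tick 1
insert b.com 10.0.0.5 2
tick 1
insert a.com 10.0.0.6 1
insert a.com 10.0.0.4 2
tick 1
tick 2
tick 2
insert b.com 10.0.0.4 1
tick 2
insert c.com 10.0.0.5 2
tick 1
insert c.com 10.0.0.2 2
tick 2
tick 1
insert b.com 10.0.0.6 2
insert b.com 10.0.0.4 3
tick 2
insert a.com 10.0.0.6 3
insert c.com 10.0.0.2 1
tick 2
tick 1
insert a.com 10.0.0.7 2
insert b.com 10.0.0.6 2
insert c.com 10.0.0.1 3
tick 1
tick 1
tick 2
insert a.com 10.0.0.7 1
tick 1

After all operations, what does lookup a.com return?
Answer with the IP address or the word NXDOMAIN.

Answer: NXDOMAIN

Derivation:
Op 1: tick 1 -> clock=1.
Op 2: insert b.com -> 10.0.0.5 (expiry=1+2=3). clock=1
Op 3: tick 1 -> clock=2.
Op 4: insert a.com -> 10.0.0.6 (expiry=2+1=3). clock=2
Op 5: insert a.com -> 10.0.0.4 (expiry=2+2=4). clock=2
Op 6: tick 1 -> clock=3. purged={b.com}
Op 7: tick 2 -> clock=5. purged={a.com}
Op 8: tick 2 -> clock=7.
Op 9: insert b.com -> 10.0.0.4 (expiry=7+1=8). clock=7
Op 10: tick 2 -> clock=9. purged={b.com}
Op 11: insert c.com -> 10.0.0.5 (expiry=9+2=11). clock=9
Op 12: tick 1 -> clock=10.
Op 13: insert c.com -> 10.0.0.2 (expiry=10+2=12). clock=10
Op 14: tick 2 -> clock=12. purged={c.com}
Op 15: tick 1 -> clock=13.
Op 16: insert b.com -> 10.0.0.6 (expiry=13+2=15). clock=13
Op 17: insert b.com -> 10.0.0.4 (expiry=13+3=16). clock=13
Op 18: tick 2 -> clock=15.
Op 19: insert a.com -> 10.0.0.6 (expiry=15+3=18). clock=15
Op 20: insert c.com -> 10.0.0.2 (expiry=15+1=16). clock=15
Op 21: tick 2 -> clock=17. purged={b.com,c.com}
Op 22: tick 1 -> clock=18. purged={a.com}
Op 23: insert a.com -> 10.0.0.7 (expiry=18+2=20). clock=18
Op 24: insert b.com -> 10.0.0.6 (expiry=18+2=20). clock=18
Op 25: insert c.com -> 10.0.0.1 (expiry=18+3=21). clock=18
Op 26: tick 1 -> clock=19.
Op 27: tick 1 -> clock=20. purged={a.com,b.com}
Op 28: tick 2 -> clock=22. purged={c.com}
Op 29: insert a.com -> 10.0.0.7 (expiry=22+1=23). clock=22
Op 30: tick 1 -> clock=23. purged={a.com}
lookup a.com: not in cache (expired or never inserted)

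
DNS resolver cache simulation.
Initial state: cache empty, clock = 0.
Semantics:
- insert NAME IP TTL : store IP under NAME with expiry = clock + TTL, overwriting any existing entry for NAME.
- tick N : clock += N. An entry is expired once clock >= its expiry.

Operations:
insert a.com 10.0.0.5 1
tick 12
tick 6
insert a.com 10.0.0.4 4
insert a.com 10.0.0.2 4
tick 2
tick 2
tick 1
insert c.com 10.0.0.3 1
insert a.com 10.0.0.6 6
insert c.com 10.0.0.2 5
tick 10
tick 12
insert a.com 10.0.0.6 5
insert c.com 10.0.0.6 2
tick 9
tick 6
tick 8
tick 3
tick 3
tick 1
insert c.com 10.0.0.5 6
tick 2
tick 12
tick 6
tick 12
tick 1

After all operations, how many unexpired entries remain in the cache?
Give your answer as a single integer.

Op 1: insert a.com -> 10.0.0.5 (expiry=0+1=1). clock=0
Op 2: tick 12 -> clock=12. purged={a.com}
Op 3: tick 6 -> clock=18.
Op 4: insert a.com -> 10.0.0.4 (expiry=18+4=22). clock=18
Op 5: insert a.com -> 10.0.0.2 (expiry=18+4=22). clock=18
Op 6: tick 2 -> clock=20.
Op 7: tick 2 -> clock=22. purged={a.com}
Op 8: tick 1 -> clock=23.
Op 9: insert c.com -> 10.0.0.3 (expiry=23+1=24). clock=23
Op 10: insert a.com -> 10.0.0.6 (expiry=23+6=29). clock=23
Op 11: insert c.com -> 10.0.0.2 (expiry=23+5=28). clock=23
Op 12: tick 10 -> clock=33. purged={a.com,c.com}
Op 13: tick 12 -> clock=45.
Op 14: insert a.com -> 10.0.0.6 (expiry=45+5=50). clock=45
Op 15: insert c.com -> 10.0.0.6 (expiry=45+2=47). clock=45
Op 16: tick 9 -> clock=54. purged={a.com,c.com}
Op 17: tick 6 -> clock=60.
Op 18: tick 8 -> clock=68.
Op 19: tick 3 -> clock=71.
Op 20: tick 3 -> clock=74.
Op 21: tick 1 -> clock=75.
Op 22: insert c.com -> 10.0.0.5 (expiry=75+6=81). clock=75
Op 23: tick 2 -> clock=77.
Op 24: tick 12 -> clock=89. purged={c.com}
Op 25: tick 6 -> clock=95.
Op 26: tick 12 -> clock=107.
Op 27: tick 1 -> clock=108.
Final cache (unexpired): {} -> size=0

Answer: 0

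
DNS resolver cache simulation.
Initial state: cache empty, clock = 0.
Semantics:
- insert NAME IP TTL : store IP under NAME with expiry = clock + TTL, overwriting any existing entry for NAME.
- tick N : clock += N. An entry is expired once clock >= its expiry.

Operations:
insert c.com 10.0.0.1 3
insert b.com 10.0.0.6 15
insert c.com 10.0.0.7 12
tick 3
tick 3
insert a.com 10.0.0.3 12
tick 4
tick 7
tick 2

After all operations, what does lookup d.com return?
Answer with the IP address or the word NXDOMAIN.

Op 1: insert c.com -> 10.0.0.1 (expiry=0+3=3). clock=0
Op 2: insert b.com -> 10.0.0.6 (expiry=0+15=15). clock=0
Op 3: insert c.com -> 10.0.0.7 (expiry=0+12=12). clock=0
Op 4: tick 3 -> clock=3.
Op 5: tick 3 -> clock=6.
Op 6: insert a.com -> 10.0.0.3 (expiry=6+12=18). clock=6
Op 7: tick 4 -> clock=10.
Op 8: tick 7 -> clock=17. purged={b.com,c.com}
Op 9: tick 2 -> clock=19. purged={a.com}
lookup d.com: not in cache (expired or never inserted)

Answer: NXDOMAIN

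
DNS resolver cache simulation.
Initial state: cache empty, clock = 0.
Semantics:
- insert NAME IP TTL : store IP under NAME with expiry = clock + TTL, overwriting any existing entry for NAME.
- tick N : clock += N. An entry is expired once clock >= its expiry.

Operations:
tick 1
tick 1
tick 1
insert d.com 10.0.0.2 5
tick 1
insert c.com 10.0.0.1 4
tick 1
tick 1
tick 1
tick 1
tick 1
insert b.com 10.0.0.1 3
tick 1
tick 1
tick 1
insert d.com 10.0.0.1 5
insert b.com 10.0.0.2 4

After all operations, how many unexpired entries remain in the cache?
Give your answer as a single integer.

Op 1: tick 1 -> clock=1.
Op 2: tick 1 -> clock=2.
Op 3: tick 1 -> clock=3.
Op 4: insert d.com -> 10.0.0.2 (expiry=3+5=8). clock=3
Op 5: tick 1 -> clock=4.
Op 6: insert c.com -> 10.0.0.1 (expiry=4+4=8). clock=4
Op 7: tick 1 -> clock=5.
Op 8: tick 1 -> clock=6.
Op 9: tick 1 -> clock=7.
Op 10: tick 1 -> clock=8. purged={c.com,d.com}
Op 11: tick 1 -> clock=9.
Op 12: insert b.com -> 10.0.0.1 (expiry=9+3=12). clock=9
Op 13: tick 1 -> clock=10.
Op 14: tick 1 -> clock=11.
Op 15: tick 1 -> clock=12. purged={b.com}
Op 16: insert d.com -> 10.0.0.1 (expiry=12+5=17). clock=12
Op 17: insert b.com -> 10.0.0.2 (expiry=12+4=16). clock=12
Final cache (unexpired): {b.com,d.com} -> size=2

Answer: 2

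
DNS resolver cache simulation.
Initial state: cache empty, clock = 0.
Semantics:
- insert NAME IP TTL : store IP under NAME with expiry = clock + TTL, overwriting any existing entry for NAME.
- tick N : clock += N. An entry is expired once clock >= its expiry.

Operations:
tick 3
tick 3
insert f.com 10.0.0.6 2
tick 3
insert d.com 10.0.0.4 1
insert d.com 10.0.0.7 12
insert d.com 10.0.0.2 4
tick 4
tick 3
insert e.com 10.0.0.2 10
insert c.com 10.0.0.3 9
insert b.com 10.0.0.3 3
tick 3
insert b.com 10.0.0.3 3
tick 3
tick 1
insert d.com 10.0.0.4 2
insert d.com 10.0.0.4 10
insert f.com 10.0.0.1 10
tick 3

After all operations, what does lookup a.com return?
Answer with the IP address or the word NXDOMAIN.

Answer: NXDOMAIN

Derivation:
Op 1: tick 3 -> clock=3.
Op 2: tick 3 -> clock=6.
Op 3: insert f.com -> 10.0.0.6 (expiry=6+2=8). clock=6
Op 4: tick 3 -> clock=9. purged={f.com}
Op 5: insert d.com -> 10.0.0.4 (expiry=9+1=10). clock=9
Op 6: insert d.com -> 10.0.0.7 (expiry=9+12=21). clock=9
Op 7: insert d.com -> 10.0.0.2 (expiry=9+4=13). clock=9
Op 8: tick 4 -> clock=13. purged={d.com}
Op 9: tick 3 -> clock=16.
Op 10: insert e.com -> 10.0.0.2 (expiry=16+10=26). clock=16
Op 11: insert c.com -> 10.0.0.3 (expiry=16+9=25). clock=16
Op 12: insert b.com -> 10.0.0.3 (expiry=16+3=19). clock=16
Op 13: tick 3 -> clock=19. purged={b.com}
Op 14: insert b.com -> 10.0.0.3 (expiry=19+3=22). clock=19
Op 15: tick 3 -> clock=22. purged={b.com}
Op 16: tick 1 -> clock=23.
Op 17: insert d.com -> 10.0.0.4 (expiry=23+2=25). clock=23
Op 18: insert d.com -> 10.0.0.4 (expiry=23+10=33). clock=23
Op 19: insert f.com -> 10.0.0.1 (expiry=23+10=33). clock=23
Op 20: tick 3 -> clock=26. purged={c.com,e.com}
lookup a.com: not in cache (expired or never inserted)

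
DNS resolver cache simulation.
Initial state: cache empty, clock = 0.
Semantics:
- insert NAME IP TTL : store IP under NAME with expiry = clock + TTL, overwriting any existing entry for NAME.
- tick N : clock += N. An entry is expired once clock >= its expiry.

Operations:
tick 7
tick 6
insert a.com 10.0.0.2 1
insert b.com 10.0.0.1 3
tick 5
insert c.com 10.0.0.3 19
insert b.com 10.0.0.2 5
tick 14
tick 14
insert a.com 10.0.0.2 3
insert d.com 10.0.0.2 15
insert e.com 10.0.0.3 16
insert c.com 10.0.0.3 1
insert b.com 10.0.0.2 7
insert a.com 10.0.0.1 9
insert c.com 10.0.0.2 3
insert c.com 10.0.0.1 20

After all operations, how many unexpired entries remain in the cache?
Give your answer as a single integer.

Answer: 5

Derivation:
Op 1: tick 7 -> clock=7.
Op 2: tick 6 -> clock=13.
Op 3: insert a.com -> 10.0.0.2 (expiry=13+1=14). clock=13
Op 4: insert b.com -> 10.0.0.1 (expiry=13+3=16). clock=13
Op 5: tick 5 -> clock=18. purged={a.com,b.com}
Op 6: insert c.com -> 10.0.0.3 (expiry=18+19=37). clock=18
Op 7: insert b.com -> 10.0.0.2 (expiry=18+5=23). clock=18
Op 8: tick 14 -> clock=32. purged={b.com}
Op 9: tick 14 -> clock=46. purged={c.com}
Op 10: insert a.com -> 10.0.0.2 (expiry=46+3=49). clock=46
Op 11: insert d.com -> 10.0.0.2 (expiry=46+15=61). clock=46
Op 12: insert e.com -> 10.0.0.3 (expiry=46+16=62). clock=46
Op 13: insert c.com -> 10.0.0.3 (expiry=46+1=47). clock=46
Op 14: insert b.com -> 10.0.0.2 (expiry=46+7=53). clock=46
Op 15: insert a.com -> 10.0.0.1 (expiry=46+9=55). clock=46
Op 16: insert c.com -> 10.0.0.2 (expiry=46+3=49). clock=46
Op 17: insert c.com -> 10.0.0.1 (expiry=46+20=66). clock=46
Final cache (unexpired): {a.com,b.com,c.com,d.com,e.com} -> size=5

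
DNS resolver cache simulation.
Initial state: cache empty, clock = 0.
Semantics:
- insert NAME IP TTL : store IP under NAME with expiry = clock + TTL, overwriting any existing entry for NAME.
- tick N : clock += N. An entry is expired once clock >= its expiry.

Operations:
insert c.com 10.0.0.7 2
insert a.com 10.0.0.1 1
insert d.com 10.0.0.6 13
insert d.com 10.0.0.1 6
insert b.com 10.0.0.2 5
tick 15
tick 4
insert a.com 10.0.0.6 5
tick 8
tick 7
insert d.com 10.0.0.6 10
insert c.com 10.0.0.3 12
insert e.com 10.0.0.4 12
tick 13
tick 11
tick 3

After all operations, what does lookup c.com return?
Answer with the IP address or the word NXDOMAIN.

Answer: NXDOMAIN

Derivation:
Op 1: insert c.com -> 10.0.0.7 (expiry=0+2=2). clock=0
Op 2: insert a.com -> 10.0.0.1 (expiry=0+1=1). clock=0
Op 3: insert d.com -> 10.0.0.6 (expiry=0+13=13). clock=0
Op 4: insert d.com -> 10.0.0.1 (expiry=0+6=6). clock=0
Op 5: insert b.com -> 10.0.0.2 (expiry=0+5=5). clock=0
Op 6: tick 15 -> clock=15. purged={a.com,b.com,c.com,d.com}
Op 7: tick 4 -> clock=19.
Op 8: insert a.com -> 10.0.0.6 (expiry=19+5=24). clock=19
Op 9: tick 8 -> clock=27. purged={a.com}
Op 10: tick 7 -> clock=34.
Op 11: insert d.com -> 10.0.0.6 (expiry=34+10=44). clock=34
Op 12: insert c.com -> 10.0.0.3 (expiry=34+12=46). clock=34
Op 13: insert e.com -> 10.0.0.4 (expiry=34+12=46). clock=34
Op 14: tick 13 -> clock=47. purged={c.com,d.com,e.com}
Op 15: tick 11 -> clock=58.
Op 16: tick 3 -> clock=61.
lookup c.com: not in cache (expired or never inserted)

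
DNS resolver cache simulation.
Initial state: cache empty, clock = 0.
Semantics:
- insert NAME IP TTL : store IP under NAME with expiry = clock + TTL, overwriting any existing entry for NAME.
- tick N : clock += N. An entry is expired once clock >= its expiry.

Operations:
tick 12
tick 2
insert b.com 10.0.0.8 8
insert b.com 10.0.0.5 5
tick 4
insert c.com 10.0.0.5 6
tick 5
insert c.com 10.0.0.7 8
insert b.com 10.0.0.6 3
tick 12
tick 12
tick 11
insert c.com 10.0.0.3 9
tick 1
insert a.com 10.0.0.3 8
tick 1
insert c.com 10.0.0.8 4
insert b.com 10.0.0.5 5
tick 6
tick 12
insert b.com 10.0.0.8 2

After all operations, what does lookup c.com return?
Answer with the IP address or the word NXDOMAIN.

Answer: NXDOMAIN

Derivation:
Op 1: tick 12 -> clock=12.
Op 2: tick 2 -> clock=14.
Op 3: insert b.com -> 10.0.0.8 (expiry=14+8=22). clock=14
Op 4: insert b.com -> 10.0.0.5 (expiry=14+5=19). clock=14
Op 5: tick 4 -> clock=18.
Op 6: insert c.com -> 10.0.0.5 (expiry=18+6=24). clock=18
Op 7: tick 5 -> clock=23. purged={b.com}
Op 8: insert c.com -> 10.0.0.7 (expiry=23+8=31). clock=23
Op 9: insert b.com -> 10.0.0.6 (expiry=23+3=26). clock=23
Op 10: tick 12 -> clock=35. purged={b.com,c.com}
Op 11: tick 12 -> clock=47.
Op 12: tick 11 -> clock=58.
Op 13: insert c.com -> 10.0.0.3 (expiry=58+9=67). clock=58
Op 14: tick 1 -> clock=59.
Op 15: insert a.com -> 10.0.0.3 (expiry=59+8=67). clock=59
Op 16: tick 1 -> clock=60.
Op 17: insert c.com -> 10.0.0.8 (expiry=60+4=64). clock=60
Op 18: insert b.com -> 10.0.0.5 (expiry=60+5=65). clock=60
Op 19: tick 6 -> clock=66. purged={b.com,c.com}
Op 20: tick 12 -> clock=78. purged={a.com}
Op 21: insert b.com -> 10.0.0.8 (expiry=78+2=80). clock=78
lookup c.com: not in cache (expired or never inserted)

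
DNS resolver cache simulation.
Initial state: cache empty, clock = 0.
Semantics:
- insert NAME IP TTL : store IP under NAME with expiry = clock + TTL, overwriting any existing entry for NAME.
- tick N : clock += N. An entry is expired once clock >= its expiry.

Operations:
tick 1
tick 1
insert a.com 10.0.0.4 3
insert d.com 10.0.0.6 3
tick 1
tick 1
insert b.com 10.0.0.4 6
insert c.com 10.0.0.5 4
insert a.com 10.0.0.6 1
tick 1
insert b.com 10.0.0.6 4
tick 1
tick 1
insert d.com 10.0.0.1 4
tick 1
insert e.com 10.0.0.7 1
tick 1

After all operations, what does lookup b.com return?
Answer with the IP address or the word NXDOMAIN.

Answer: NXDOMAIN

Derivation:
Op 1: tick 1 -> clock=1.
Op 2: tick 1 -> clock=2.
Op 3: insert a.com -> 10.0.0.4 (expiry=2+3=5). clock=2
Op 4: insert d.com -> 10.0.0.6 (expiry=2+3=5). clock=2
Op 5: tick 1 -> clock=3.
Op 6: tick 1 -> clock=4.
Op 7: insert b.com -> 10.0.0.4 (expiry=4+6=10). clock=4
Op 8: insert c.com -> 10.0.0.5 (expiry=4+4=8). clock=4
Op 9: insert a.com -> 10.0.0.6 (expiry=4+1=5). clock=4
Op 10: tick 1 -> clock=5. purged={a.com,d.com}
Op 11: insert b.com -> 10.0.0.6 (expiry=5+4=9). clock=5
Op 12: tick 1 -> clock=6.
Op 13: tick 1 -> clock=7.
Op 14: insert d.com -> 10.0.0.1 (expiry=7+4=11). clock=7
Op 15: tick 1 -> clock=8. purged={c.com}
Op 16: insert e.com -> 10.0.0.7 (expiry=8+1=9). clock=8
Op 17: tick 1 -> clock=9. purged={b.com,e.com}
lookup b.com: not in cache (expired or never inserted)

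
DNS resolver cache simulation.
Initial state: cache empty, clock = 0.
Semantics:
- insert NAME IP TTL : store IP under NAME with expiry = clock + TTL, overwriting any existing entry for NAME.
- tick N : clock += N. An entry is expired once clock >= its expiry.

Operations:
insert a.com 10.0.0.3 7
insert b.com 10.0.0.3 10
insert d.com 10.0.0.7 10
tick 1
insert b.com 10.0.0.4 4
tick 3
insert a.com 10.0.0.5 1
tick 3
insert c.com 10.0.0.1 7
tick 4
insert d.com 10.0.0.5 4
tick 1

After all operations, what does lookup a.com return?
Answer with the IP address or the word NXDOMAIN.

Answer: NXDOMAIN

Derivation:
Op 1: insert a.com -> 10.0.0.3 (expiry=0+7=7). clock=0
Op 2: insert b.com -> 10.0.0.3 (expiry=0+10=10). clock=0
Op 3: insert d.com -> 10.0.0.7 (expiry=0+10=10). clock=0
Op 4: tick 1 -> clock=1.
Op 5: insert b.com -> 10.0.0.4 (expiry=1+4=5). clock=1
Op 6: tick 3 -> clock=4.
Op 7: insert a.com -> 10.0.0.5 (expiry=4+1=5). clock=4
Op 8: tick 3 -> clock=7. purged={a.com,b.com}
Op 9: insert c.com -> 10.0.0.1 (expiry=7+7=14). clock=7
Op 10: tick 4 -> clock=11. purged={d.com}
Op 11: insert d.com -> 10.0.0.5 (expiry=11+4=15). clock=11
Op 12: tick 1 -> clock=12.
lookup a.com: not in cache (expired or never inserted)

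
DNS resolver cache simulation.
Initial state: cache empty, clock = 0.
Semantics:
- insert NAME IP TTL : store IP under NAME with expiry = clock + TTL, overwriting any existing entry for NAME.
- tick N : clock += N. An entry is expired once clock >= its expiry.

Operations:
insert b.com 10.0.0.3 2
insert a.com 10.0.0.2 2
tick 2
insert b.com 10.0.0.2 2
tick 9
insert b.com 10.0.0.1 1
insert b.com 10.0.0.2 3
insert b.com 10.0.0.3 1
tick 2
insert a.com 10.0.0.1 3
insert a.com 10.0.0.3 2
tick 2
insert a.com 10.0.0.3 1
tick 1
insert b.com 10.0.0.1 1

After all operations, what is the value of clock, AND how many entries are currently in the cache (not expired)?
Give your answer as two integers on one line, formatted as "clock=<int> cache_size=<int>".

Op 1: insert b.com -> 10.0.0.3 (expiry=0+2=2). clock=0
Op 2: insert a.com -> 10.0.0.2 (expiry=0+2=2). clock=0
Op 3: tick 2 -> clock=2. purged={a.com,b.com}
Op 4: insert b.com -> 10.0.0.2 (expiry=2+2=4). clock=2
Op 5: tick 9 -> clock=11. purged={b.com}
Op 6: insert b.com -> 10.0.0.1 (expiry=11+1=12). clock=11
Op 7: insert b.com -> 10.0.0.2 (expiry=11+3=14). clock=11
Op 8: insert b.com -> 10.0.0.3 (expiry=11+1=12). clock=11
Op 9: tick 2 -> clock=13. purged={b.com}
Op 10: insert a.com -> 10.0.0.1 (expiry=13+3=16). clock=13
Op 11: insert a.com -> 10.0.0.3 (expiry=13+2=15). clock=13
Op 12: tick 2 -> clock=15. purged={a.com}
Op 13: insert a.com -> 10.0.0.3 (expiry=15+1=16). clock=15
Op 14: tick 1 -> clock=16. purged={a.com}
Op 15: insert b.com -> 10.0.0.1 (expiry=16+1=17). clock=16
Final clock = 16
Final cache (unexpired): {b.com} -> size=1

Answer: clock=16 cache_size=1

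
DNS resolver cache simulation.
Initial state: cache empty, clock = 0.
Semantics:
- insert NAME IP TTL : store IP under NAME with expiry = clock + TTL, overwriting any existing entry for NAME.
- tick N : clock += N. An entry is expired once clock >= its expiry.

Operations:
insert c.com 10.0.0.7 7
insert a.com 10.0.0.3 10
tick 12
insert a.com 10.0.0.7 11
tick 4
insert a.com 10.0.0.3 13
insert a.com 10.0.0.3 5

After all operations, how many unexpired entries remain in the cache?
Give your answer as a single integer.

Op 1: insert c.com -> 10.0.0.7 (expiry=0+7=7). clock=0
Op 2: insert a.com -> 10.0.0.3 (expiry=0+10=10). clock=0
Op 3: tick 12 -> clock=12. purged={a.com,c.com}
Op 4: insert a.com -> 10.0.0.7 (expiry=12+11=23). clock=12
Op 5: tick 4 -> clock=16.
Op 6: insert a.com -> 10.0.0.3 (expiry=16+13=29). clock=16
Op 7: insert a.com -> 10.0.0.3 (expiry=16+5=21). clock=16
Final cache (unexpired): {a.com} -> size=1

Answer: 1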